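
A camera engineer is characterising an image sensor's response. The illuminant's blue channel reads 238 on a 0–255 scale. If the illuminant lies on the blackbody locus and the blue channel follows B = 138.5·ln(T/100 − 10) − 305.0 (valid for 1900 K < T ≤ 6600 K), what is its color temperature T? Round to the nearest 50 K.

6050 K

ln(t − 10) = (238 + 305.0) / 138.5 = 3.9206.
t − 10 = e^3.9206 = 50.430, so t = 60.430.
T = 100·t = 6043 K → 6050 K to the nearest 50 K.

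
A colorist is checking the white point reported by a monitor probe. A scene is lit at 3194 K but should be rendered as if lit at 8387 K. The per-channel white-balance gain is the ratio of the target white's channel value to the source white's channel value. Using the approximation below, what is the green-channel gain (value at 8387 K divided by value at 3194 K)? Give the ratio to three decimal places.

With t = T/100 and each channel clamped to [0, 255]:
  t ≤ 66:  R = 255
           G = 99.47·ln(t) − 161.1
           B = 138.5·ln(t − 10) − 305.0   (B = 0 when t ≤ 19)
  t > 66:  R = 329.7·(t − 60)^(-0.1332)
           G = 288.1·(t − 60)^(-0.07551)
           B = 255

1.236

At 3194 K (t = 31.94):
  G = 99.47·ln 31.94 − 161.1 = 99.47·3.4639 − 161.1 = 183.450.
At 8387 K (t = 83.87):
  G = 288.1·(83.87 − 60)^(-0.07551) = 288.1·23.87^(-0.07551) = 288.1·0.78697 = 226.726.
Gain = 226.726 / 183.450 = 1.2359 → 1.236.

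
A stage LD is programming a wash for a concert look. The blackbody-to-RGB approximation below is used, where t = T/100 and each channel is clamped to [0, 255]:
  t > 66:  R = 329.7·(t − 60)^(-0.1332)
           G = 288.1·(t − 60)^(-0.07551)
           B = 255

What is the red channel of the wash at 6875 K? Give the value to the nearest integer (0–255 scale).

247

t = 6875/100 = 68.75; the t > 66 branch applies.
R = 329.7·(68.75 − 60)^(-0.1332) = 329.7·8.75^(-0.1332) = 329.7·0.74907 = 246.970.
Rounded: 247.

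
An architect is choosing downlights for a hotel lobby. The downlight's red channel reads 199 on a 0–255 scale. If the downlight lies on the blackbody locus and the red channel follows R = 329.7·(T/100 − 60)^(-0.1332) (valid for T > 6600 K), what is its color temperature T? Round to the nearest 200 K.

(t − 60)^(-0.1332) = 199/329.7 = 0.60358.
t − 60 = 0.60358^(1/-0.1332) = 0.60358^(-7.508) = 44.273, so t = 104.273.
T = 100·t = 10427 K → 10400 K to the nearest 200 K.

10400 K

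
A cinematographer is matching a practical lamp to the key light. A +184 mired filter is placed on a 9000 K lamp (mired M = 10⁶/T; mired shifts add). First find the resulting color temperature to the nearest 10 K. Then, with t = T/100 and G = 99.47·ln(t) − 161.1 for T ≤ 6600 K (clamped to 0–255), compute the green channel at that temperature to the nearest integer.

189

M_in = 10⁶/9000 = 111.11; M_out = 111.11 + (+184) = 295.11.
T_out = 10⁶/295.11 = 3388.6 K → 3390 K; t = 33.9.
G = 99.47·ln 33.9 − 161.1 = 99.47·3.5234 − 161.1 = 189.374.
Rounded: 189.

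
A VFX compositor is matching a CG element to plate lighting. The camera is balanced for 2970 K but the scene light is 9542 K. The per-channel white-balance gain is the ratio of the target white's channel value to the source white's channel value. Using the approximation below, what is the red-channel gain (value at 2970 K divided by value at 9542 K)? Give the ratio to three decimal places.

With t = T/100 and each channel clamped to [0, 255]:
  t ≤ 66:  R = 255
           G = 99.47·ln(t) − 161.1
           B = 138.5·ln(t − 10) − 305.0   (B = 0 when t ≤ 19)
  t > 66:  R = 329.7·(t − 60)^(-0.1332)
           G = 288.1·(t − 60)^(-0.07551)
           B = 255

At 9542 K (t = 95.42):
  R = 329.7·(95.42 − 60)^(-0.1332) = 329.7·35.42^(-0.1332) = 329.7·0.62178 = 205.002.
At 2970 K (t = 29.7):
  R = 255 by definition for t ≤ 66.
Gain = 255.000 / 205.002 = 1.2439 → 1.244.

1.244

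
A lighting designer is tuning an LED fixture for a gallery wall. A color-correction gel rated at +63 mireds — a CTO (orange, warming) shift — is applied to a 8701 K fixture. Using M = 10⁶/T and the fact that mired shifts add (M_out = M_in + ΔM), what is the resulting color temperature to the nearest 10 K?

5620 K

M_in = 10⁶/8701 = 114.93 mireds.
M_out = 114.93 + (+63) = 177.93 mireds.
T_out = 10⁶/177.93 = 5620.2 K → 5620 K.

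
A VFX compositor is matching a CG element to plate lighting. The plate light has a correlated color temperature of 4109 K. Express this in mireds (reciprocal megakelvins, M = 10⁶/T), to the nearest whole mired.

243 mireds

M = 10⁶ / 4109 = 243.368 → 243 mireds.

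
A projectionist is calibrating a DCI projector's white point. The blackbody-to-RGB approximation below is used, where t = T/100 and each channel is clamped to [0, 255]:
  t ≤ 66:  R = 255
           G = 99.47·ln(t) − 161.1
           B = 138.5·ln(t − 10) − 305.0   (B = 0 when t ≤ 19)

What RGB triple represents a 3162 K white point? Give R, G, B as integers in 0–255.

t = 3162/100 = 31.62; the t ≤ 66 branch applies.
R = 255 by definition for t ≤ 66.
G = 99.47·ln 31.62 − 161.1 = 99.47·3.4538 − 161.1 = 182.448.
B = 138.5·ln(31.62 − 10) − 305.0 = 138.5·ln 21.62 − 305.0 = 138.5·3.0736 − 305.0 = 120.696.
Rounded: (255, 182, 121).

R=255, G=182, B=121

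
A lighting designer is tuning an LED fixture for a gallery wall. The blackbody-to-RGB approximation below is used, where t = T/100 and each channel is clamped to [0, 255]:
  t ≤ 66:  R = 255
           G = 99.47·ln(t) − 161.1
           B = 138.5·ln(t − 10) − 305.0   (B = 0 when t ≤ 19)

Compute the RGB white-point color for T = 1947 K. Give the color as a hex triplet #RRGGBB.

t = 1947/100 = 19.47; the t ≤ 66 branch applies.
R = 255 by definition for t ≤ 66.
G = 99.47·ln 19.47 − 161.1 = 99.47·2.9689 − 161.1 = 134.214.
B = 138.5·ln(19.47 − 10) − 305.0 = 138.5·ln 9.47 − 305.0 = 138.5·2.2481 − 305.0 = 6.366.
Rounded: (255, 134, 6).
In hex: #FF8606.

#FF8606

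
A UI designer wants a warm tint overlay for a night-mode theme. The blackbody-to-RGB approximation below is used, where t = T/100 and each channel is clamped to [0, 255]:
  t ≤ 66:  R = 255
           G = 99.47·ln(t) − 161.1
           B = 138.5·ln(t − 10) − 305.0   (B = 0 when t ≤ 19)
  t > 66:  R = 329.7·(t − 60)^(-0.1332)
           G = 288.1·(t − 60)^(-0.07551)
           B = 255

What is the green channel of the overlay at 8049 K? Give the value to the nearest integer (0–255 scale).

t = 8049/100 = 80.49; the t > 66 branch applies.
G = 288.1·(80.49 − 60)^(-0.07551) = 288.1·20.49^(-0.07551) = 288.1·0.79610 = 229.355.
Rounded: 229.

229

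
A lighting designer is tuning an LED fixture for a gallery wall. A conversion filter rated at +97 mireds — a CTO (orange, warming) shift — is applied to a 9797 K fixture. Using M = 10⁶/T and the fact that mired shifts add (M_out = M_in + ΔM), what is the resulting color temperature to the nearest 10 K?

M_in = 10⁶/9797 = 102.07 mireds.
M_out = 102.07 + (+97) = 199.07 mireds.
T_out = 10⁶/199.07 = 5023.3 K → 5020 K.

5020 K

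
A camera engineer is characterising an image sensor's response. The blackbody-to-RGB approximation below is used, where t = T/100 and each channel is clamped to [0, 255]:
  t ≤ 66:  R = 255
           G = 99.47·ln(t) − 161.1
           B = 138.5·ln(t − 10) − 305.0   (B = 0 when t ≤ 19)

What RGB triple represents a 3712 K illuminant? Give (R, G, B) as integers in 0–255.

t = 3712/100 = 37.12; the t ≤ 66 branch applies.
R = 255 by definition for t ≤ 66.
G = 99.47·ln 37.12 − 161.1 = 99.47·3.6142 − 161.1 = 198.400.
B = 138.5·ln(37.12 − 10) − 305.0 = 138.5·ln 27.12 − 305.0 = 138.5·3.3003 − 305.0 = 152.088.
Rounded: (255, 198, 152).

(255, 198, 152)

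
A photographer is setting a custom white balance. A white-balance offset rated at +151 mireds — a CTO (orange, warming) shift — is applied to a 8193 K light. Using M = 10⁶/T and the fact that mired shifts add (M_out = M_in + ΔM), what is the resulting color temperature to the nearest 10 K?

M_in = 10⁶/8193 = 122.06 mireds.
M_out = 122.06 + (+151) = 273.06 mireds.
T_out = 10⁶/273.06 = 3662.3 K → 3660 K.

3660 K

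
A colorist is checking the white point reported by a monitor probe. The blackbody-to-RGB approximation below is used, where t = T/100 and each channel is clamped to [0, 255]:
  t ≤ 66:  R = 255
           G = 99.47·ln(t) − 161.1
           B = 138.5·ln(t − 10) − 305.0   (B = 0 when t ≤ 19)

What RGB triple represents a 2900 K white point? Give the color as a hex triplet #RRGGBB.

#FFAE67

t = 2900/100 = 29; the t ≤ 66 branch applies.
R = 255 by definition for t ≤ 66.
G = 99.47·ln 29 − 161.1 = 99.47·3.3673 − 161.1 = 173.845.
B = 138.5·ln(29 − 10) − 305.0 = 138.5·ln 19 − 305.0 = 138.5·2.9444 − 305.0 = 102.805.
Rounded: (255, 174, 103).
In hex: #FFAE67.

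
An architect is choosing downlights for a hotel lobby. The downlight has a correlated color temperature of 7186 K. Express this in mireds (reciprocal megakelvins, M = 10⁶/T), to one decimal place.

139.2 mireds

M = 10⁶ / 7186 = 139.159 → 139.2 mireds.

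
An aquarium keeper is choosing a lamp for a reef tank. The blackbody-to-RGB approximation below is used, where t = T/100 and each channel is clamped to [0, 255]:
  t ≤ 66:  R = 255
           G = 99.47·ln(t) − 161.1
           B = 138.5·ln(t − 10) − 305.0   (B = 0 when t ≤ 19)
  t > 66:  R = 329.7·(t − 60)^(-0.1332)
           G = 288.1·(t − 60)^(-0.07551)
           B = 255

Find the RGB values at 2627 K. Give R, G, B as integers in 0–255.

R=255, G=164, B=81

t = 2627/100 = 26.27; the t ≤ 66 branch applies.
R = 255 by definition for t ≤ 66.
G = 99.47·ln 26.27 − 161.1 = 99.47·3.2684 − 161.1 = 164.010.
B = 138.5·ln(26.27 − 10) − 305.0 = 138.5·ln 16.27 − 305.0 = 138.5·2.7893 − 305.0 = 81.321.
Rounded: (255, 164, 81).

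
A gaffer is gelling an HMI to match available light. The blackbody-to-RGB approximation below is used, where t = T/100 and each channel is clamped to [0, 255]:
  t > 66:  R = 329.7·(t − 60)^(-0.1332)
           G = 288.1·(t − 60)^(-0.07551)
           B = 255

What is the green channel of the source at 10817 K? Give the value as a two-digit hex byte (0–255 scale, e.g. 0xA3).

t = 10817/100 = 108.17; the t > 66 branch applies.
G = 288.1·(108.17 − 60)^(-0.07551) = 288.1·48.17^(-0.07551) = 288.1·0.74633 = 215.019.
Rounded: 215; in hex, 0xD7.

0xD7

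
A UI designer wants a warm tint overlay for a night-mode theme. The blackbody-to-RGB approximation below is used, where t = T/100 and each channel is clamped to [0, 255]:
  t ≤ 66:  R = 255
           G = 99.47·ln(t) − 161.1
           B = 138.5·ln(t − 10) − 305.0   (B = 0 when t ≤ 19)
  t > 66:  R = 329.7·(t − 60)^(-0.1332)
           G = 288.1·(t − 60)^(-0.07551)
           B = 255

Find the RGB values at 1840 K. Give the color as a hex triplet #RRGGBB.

#FF8100

t = 1840/100 = 18.4; the t ≤ 66 branch applies.
R = 255 by definition for t ≤ 66.
G = 99.47·ln 18.4 − 161.1 = 99.47·2.9124 − 161.1 = 128.592.
t = 18.4 ≤ 19, so B = 0.
Rounded: (255, 129, 0).
In hex: #FF8100.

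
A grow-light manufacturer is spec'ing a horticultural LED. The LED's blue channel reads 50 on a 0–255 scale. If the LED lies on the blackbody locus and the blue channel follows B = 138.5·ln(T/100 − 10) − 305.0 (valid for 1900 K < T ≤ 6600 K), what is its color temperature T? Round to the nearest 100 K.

ln(t − 10) = (50 + 305.0) / 138.5 = 2.5632.
t − 10 = e^2.5632 = 12.977, so t = 22.977.
T = 100·t = 2298 K → 2300 K to the nearest 100 K.

2300 K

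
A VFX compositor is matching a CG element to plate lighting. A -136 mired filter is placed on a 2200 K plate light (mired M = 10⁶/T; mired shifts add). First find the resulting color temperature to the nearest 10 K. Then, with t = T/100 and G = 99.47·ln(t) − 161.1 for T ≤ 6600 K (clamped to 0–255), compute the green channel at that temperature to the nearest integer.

M_in = 10⁶/2200 = 454.55; M_out = 454.55 + (-136) = 318.55.
T_out = 10⁶/318.55 = 3139.3 K → 3140 K; t = 31.4.
G = 99.47·ln 31.4 − 161.1 = 99.47·3.4468 − 161.1 = 181.754.
Rounded: 182.

182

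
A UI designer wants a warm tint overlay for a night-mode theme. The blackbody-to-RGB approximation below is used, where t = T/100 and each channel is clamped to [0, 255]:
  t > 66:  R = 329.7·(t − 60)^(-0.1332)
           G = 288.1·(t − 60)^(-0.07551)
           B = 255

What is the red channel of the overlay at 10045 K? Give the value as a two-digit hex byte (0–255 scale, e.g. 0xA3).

t = 10045/100 = 100.45; the t > 66 branch applies.
R = 329.7·(100.45 − 60)^(-0.1332) = 329.7·40.45^(-0.1332) = 329.7·0.61088 = 201.408.
Rounded: 201; in hex, 0xC9.

0xC9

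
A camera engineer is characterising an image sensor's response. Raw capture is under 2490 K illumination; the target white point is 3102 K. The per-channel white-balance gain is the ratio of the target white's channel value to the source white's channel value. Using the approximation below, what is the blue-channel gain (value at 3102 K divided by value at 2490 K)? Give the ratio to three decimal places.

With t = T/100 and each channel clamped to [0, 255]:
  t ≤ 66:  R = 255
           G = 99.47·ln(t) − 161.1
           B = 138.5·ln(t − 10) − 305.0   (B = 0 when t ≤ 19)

At 2490 K (t = 24.9):
  B = 138.5·ln(24.9 − 10) − 305.0 = 138.5·ln 14.9 − 305.0 = 138.5·2.7014 − 305.0 = 69.139.
At 3102 K (t = 31.02):
  B = 138.5·ln(31.02 − 10) − 305.0 = 138.5·ln 21.02 − 305.0 = 138.5·3.0455 − 305.0 = 116.798.
Gain = 116.798 / 69.139 = 1.6893 → 1.689.

1.689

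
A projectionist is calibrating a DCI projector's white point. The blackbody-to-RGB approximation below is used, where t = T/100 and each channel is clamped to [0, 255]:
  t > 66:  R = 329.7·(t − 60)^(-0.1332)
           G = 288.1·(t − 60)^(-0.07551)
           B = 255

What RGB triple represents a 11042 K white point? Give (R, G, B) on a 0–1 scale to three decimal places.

t = 11042/100 = 110.42; the t > 66 branch applies.
R = 329.7·(110.42 − 60)^(-0.1332) = 329.7·50.42^(-0.1332) = 329.7·0.59322 = 195.584.
G = 288.1·(110.42 − 60)^(-0.07551) = 288.1·50.42^(-0.07551) = 288.1·0.74377 = 214.279.
B = 255 by definition for t > 66.
Dividing each by 255: (0.7670, 0.8403, 1.0000) → (0.767, 0.840, 1.000).

(0.767, 0.840, 1.000)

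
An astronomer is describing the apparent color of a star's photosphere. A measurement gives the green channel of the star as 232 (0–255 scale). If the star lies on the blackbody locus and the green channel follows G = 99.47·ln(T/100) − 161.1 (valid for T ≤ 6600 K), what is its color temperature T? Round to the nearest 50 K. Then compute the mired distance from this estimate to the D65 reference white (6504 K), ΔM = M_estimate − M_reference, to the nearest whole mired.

ln t = (232 + 161.1) / 99.47 = 3.9519.
t = e^3.9519 = 52.036.
T = 100·t = 5204 K → 5200 K to the nearest 50 K.
M_estimate = 10⁶/5200 = 192.31; M_reference = 10⁶/6504 = 153.75.
ΔM = 192.31 − 153.75 = 38.56 → +39 mireds.

+39 mireds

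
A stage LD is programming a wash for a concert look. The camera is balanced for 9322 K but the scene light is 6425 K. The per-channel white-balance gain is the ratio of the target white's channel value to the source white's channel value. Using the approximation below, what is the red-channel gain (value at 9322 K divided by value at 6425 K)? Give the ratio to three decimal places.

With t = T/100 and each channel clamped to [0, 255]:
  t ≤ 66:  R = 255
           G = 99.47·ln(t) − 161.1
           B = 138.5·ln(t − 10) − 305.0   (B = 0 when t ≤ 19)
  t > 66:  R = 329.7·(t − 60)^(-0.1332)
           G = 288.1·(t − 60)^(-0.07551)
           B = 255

At 6425 K (t = 64.25):
  R = 255 by definition for t ≤ 66.
At 9322 K (t = 93.22):
  R = 329.7·(93.22 − 60)^(-0.1332) = 329.7·33.22^(-0.1332) = 329.7·0.62712 = 206.761.
Gain = 206.761 / 255.000 = 0.8108 → 0.811.

0.811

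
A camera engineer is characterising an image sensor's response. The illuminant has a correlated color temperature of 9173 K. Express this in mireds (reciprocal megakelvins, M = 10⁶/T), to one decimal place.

M = 10⁶ / 9173 = 109.016 → 109.0 mireds.

109.0 mireds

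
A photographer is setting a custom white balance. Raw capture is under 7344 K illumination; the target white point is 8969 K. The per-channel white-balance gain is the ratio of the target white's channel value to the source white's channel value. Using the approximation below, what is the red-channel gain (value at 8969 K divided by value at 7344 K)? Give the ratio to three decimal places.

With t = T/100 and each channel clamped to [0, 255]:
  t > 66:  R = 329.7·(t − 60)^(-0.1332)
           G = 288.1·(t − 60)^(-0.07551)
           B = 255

0.900

At 7344 K (t = 73.44):
  R = 329.7·(73.44 − 60)^(-0.1332) = 329.7·13.44^(-0.1332) = 329.7·0.70745 = 233.247.
At 8969 K (t = 89.69):
  R = 329.7·(89.69 − 60)^(-0.1332) = 329.7·29.69^(-0.1332) = 329.7·0.63657 = 209.878.
Gain = 209.878 / 233.247 = 0.8998 → 0.900.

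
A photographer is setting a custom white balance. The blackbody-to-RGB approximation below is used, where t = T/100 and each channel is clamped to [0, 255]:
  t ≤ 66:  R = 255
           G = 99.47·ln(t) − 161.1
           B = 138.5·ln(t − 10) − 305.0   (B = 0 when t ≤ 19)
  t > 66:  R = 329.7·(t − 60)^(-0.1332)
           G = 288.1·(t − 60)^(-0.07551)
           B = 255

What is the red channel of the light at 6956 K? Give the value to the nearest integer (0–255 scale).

244

t = 6956/100 = 69.56; the t > 66 branch applies.
R = 329.7·(69.56 − 60)^(-0.1332) = 329.7·9.56^(-0.1332) = 329.7·0.74029 = 244.074.
Rounded: 244.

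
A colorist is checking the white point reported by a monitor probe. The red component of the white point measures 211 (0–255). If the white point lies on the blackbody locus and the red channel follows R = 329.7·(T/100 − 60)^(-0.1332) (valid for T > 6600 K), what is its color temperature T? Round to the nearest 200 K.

8800 K

(t − 60)^(-0.1332) = 211/329.7 = 0.63998.
t − 60 = 0.63998^(1/-0.1332) = 0.63998^(-7.508) = 28.525, so t = 88.525.
T = 100·t = 8853 K → 8800 K to the nearest 200 K.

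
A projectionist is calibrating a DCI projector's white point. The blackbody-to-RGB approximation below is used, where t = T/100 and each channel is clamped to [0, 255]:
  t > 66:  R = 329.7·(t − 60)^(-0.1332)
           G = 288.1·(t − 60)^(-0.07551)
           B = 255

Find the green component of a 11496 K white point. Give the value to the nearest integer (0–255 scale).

213

t = 11496/100 = 114.96; the t > 66 branch applies.
G = 288.1·(114.96 − 60)^(-0.07551) = 288.1·54.96^(-0.07551) = 288.1·0.73894 = 212.889.
Rounded: 213.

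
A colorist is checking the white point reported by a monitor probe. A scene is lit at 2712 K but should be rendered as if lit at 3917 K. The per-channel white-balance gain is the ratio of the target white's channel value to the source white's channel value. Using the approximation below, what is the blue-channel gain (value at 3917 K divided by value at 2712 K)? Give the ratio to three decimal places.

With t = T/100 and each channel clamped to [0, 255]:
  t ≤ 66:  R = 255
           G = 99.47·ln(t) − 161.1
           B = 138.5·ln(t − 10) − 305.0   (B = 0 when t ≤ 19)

1.835

At 2712 K (t = 27.12):
  B = 138.5·ln(27.12 − 10) − 305.0 = 138.5·ln 17.12 − 305.0 = 138.5·2.8402 − 305.0 = 88.374.
At 3917 K (t = 39.17):
  B = 138.5·ln(39.17 − 10) − 305.0 = 138.5·ln 29.17 − 305.0 = 138.5·3.3731 − 305.0 = 162.180.
Gain = 162.180 / 88.374 = 1.8351 → 1.835.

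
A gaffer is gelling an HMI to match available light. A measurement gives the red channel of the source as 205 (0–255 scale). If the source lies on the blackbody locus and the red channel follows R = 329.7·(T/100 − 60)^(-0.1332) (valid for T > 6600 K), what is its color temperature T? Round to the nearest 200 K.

9600 K

(t − 60)^(-0.1332) = 205/329.7 = 0.62178.
t − 60 = 0.62178^(1/-0.1332) = 0.62178^(-7.508) = 35.423, so t = 95.423.
T = 100·t = 9542 K → 9600 K to the nearest 200 K.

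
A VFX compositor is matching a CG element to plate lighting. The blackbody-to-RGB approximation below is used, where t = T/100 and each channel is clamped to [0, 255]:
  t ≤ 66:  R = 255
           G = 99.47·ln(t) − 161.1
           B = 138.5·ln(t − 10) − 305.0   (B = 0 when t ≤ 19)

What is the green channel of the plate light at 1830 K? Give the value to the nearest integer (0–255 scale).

128

t = 1830/100 = 18.3; the t ≤ 66 branch applies.
G = 99.47·ln 18.3 − 161.1 = 99.47·2.9069 − 161.1 = 128.049.
Rounded: 128.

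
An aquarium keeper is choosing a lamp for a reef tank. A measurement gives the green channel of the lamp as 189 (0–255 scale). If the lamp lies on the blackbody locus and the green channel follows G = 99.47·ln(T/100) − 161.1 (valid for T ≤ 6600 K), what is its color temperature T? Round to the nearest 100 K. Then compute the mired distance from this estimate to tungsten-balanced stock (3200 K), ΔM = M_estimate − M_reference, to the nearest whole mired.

ln t = (189 + 161.1) / 99.47 = 3.5197.
t = e^3.5197 = 33.773.
T = 100·t = 3377 K → 3400 K to the nearest 100 K.
M_estimate = 10⁶/3400 = 294.12; M_reference = 10⁶/3200 = 312.50.
ΔM = 294.12 − 312.50 = -18.38 → -18 mireds.

-18 mireds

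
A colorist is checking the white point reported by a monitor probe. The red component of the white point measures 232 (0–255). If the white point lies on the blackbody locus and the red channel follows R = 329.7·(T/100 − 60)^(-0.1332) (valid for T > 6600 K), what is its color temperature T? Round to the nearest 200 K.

7400 K

(t − 60)^(-0.1332) = 232/329.7 = 0.70367.
t − 60 = 0.70367^(1/-0.1332) = 0.70367^(-7.508) = 13.992, so t = 73.992.
T = 100·t = 7399 K → 7400 K to the nearest 200 K.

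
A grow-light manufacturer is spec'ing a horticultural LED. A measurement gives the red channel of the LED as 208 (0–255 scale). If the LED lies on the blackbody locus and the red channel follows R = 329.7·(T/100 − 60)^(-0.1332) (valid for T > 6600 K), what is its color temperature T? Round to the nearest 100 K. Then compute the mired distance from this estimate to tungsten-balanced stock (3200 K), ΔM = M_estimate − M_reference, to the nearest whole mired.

(t − 60)^(-0.1332) = 208/329.7 = 0.63088.
t − 60 = 0.63088^(1/-0.1332) = 0.63088^(-7.508) = 31.763, so t = 91.763.
T = 100·t = 9176 K → 9200 K to the nearest 100 K.
M_estimate = 10⁶/9200 = 108.70; M_reference = 10⁶/3200 = 312.50.
ΔM = 108.70 − 312.50 = -203.80 → -204 mireds.

-204 mireds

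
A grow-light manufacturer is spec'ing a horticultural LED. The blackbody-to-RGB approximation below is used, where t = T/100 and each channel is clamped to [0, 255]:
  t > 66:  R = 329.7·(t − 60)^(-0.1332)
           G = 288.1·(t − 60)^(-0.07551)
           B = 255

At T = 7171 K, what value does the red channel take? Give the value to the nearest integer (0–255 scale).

238

t = 7171/100 = 71.71; the t > 66 branch applies.
R = 329.7·(71.71 − 60)^(-0.1332) = 329.7·11.71^(-0.1332) = 329.7·0.72056 = 237.568.
Rounded: 238.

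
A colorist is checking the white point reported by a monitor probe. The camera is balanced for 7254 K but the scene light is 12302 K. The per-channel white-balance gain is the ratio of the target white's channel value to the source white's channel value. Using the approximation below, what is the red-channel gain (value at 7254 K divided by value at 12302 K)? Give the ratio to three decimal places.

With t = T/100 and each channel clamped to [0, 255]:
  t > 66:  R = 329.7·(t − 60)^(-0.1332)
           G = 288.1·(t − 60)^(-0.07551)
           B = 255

At 12302 K (t = 123.02):
  R = 329.7·(123.02 − 60)^(-0.1332) = 329.7·63.02^(-0.1332) = 329.7·0.57585 = 189.858.
At 7254 K (t = 72.54):
  R = 329.7·(72.54 − 60)^(-0.1332) = 329.7·12.54^(-0.1332) = 329.7·0.71401 = 235.410.
Gain = 235.410 / 189.858 = 1.2399 → 1.240.

1.240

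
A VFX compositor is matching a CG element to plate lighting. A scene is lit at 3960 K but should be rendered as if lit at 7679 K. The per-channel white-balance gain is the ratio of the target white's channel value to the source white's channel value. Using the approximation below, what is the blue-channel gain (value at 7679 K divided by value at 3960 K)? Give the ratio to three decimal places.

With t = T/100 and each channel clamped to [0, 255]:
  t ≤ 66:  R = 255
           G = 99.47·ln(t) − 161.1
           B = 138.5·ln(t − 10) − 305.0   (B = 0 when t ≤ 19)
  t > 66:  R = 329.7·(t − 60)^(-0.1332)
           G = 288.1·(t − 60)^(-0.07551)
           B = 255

At 3960 K (t = 39.6):
  B = 138.5·ln(39.6 − 10) − 305.0 = 138.5·ln 29.6 − 305.0 = 138.5·3.3878 − 305.0 = 164.207.
At 7679 K (t = 76.79):
  B = 255 by definition for t > 66.
Gain = 255.000 / 164.207 = 1.5529 → 1.553.

1.553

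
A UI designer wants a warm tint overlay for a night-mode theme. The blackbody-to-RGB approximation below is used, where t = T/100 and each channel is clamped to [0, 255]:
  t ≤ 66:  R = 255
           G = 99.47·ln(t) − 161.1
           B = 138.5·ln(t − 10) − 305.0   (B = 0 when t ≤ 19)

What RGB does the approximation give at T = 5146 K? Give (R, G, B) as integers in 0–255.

(255, 231, 211)

t = 5146/100 = 51.46; the t ≤ 66 branch applies.
R = 255 by definition for t ≤ 66.
G = 99.47·ln 51.46 − 161.1 = 99.47·3.9408 − 161.1 = 230.892.
B = 138.5·ln(51.46 − 10) − 305.0 = 138.5·ln 41.46 − 305.0 = 138.5·3.7247 − 305.0 = 210.875.
Rounded: (255, 231, 211).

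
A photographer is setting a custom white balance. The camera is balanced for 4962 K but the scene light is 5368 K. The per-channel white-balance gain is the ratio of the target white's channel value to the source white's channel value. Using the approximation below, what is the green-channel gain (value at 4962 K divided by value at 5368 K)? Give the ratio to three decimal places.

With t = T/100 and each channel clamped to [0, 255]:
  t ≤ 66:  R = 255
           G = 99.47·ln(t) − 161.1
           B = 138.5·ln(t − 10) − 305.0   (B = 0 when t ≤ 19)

0.967

At 5368 K (t = 53.68):
  G = 99.47·ln 53.68 − 161.1 = 99.47·3.9830 − 161.1 = 235.093.
At 4962 K (t = 49.62):
  G = 99.47·ln 49.62 − 161.1 = 99.47·3.9044 − 161.1 = 227.270.
Gain = 227.270 / 235.093 = 0.9667 → 0.967.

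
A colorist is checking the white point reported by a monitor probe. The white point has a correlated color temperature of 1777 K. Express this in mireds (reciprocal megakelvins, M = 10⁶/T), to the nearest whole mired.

563 mireds

M = 10⁶ / 1777 = 562.746 → 563 mireds.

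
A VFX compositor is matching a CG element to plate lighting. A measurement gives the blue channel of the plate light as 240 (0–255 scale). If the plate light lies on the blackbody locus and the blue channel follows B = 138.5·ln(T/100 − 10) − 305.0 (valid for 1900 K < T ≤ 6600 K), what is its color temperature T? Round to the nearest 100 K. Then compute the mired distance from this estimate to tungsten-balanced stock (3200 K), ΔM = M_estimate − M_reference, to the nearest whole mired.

-149 mireds

ln(t − 10) = (240 + 305.0) / 138.5 = 3.9350.
t − 10 = e^3.9350 = 51.163, so t = 61.163.
T = 100·t = 6116 K → 6100 K to the nearest 100 K.
M_estimate = 10⁶/6100 = 163.93; M_reference = 10⁶/3200 = 312.50.
ΔM = 163.93 − 312.50 = -148.57 → -149 mireds.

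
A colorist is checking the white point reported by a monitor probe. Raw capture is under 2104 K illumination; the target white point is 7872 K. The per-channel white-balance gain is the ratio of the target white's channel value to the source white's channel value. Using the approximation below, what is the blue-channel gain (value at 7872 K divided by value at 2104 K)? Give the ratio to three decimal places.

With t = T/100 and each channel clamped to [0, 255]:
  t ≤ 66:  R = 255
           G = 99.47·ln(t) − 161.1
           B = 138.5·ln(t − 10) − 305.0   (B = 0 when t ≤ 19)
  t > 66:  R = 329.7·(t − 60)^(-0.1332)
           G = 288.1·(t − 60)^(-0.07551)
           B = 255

At 2104 K (t = 21.04):
  B = 138.5·ln(21.04 − 10) − 305.0 = 138.5·ln 11.04 − 305.0 = 138.5·2.4015 − 305.0 = 27.611.
At 7872 K (t = 78.72):
  B = 255 by definition for t > 66.
Gain = 255.000 / 27.611 = 9.2354 → 9.235.

9.235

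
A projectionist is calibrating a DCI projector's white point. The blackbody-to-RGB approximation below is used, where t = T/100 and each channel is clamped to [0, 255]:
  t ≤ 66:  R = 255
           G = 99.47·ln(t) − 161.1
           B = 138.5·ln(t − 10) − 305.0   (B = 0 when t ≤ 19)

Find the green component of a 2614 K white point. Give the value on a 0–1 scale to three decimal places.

t = 2614/100 = 26.14; the t ≤ 66 branch applies.
G = 99.47·ln 26.14 − 161.1 = 99.47·3.2635 − 161.1 = 163.517.
On a 0–1 scale: 163.517/255 = 0.6412 → 0.641.

0.641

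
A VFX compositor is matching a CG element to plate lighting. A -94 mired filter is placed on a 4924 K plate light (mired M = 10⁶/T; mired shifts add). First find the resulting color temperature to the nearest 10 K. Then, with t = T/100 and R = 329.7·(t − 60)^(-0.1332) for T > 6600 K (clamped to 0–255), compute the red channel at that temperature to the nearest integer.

208

M_in = 10⁶/4924 = 203.09; M_out = 203.09 + (-94) = 109.09.
T_out = 10⁶/109.09 = 9167.0 K → 9170 K; t = 91.7.
R = 329.7·(91.7 − 60)^(-0.1332) = 329.7·31.7^(-0.1332) = 329.7·0.63104 = 208.055.
Rounded: 208.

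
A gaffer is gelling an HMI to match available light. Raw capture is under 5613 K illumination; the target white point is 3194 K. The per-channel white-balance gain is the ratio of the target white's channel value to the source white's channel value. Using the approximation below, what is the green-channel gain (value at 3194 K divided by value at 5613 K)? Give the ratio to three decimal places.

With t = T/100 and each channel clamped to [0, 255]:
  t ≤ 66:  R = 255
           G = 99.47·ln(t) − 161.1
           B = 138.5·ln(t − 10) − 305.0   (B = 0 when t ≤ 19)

At 5613 K (t = 56.13):
  G = 99.47·ln 56.13 − 161.1 = 99.47·4.0277 − 161.1 = 239.532.
At 3194 K (t = 31.94):
  G = 99.47·ln 31.94 − 161.1 = 99.47·3.4639 − 161.1 = 183.450.
Gain = 183.450 / 239.532 = 0.7659 → 0.766.

0.766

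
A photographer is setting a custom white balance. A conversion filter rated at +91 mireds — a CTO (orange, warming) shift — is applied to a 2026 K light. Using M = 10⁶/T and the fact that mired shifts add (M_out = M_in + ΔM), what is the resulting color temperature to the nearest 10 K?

1710 K

M_in = 10⁶/2026 = 493.58 mireds.
M_out = 493.58 + (+91) = 584.58 mireds.
T_out = 10⁶/584.58 = 1710.6 K → 1710 K.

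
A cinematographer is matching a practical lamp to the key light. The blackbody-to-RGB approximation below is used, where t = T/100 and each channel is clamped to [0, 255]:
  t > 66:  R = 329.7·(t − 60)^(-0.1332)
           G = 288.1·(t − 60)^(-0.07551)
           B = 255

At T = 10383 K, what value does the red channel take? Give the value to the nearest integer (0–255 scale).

199

t = 10383/100 = 103.83; the t > 66 branch applies.
R = 329.7·(103.83 − 60)^(-0.1332) = 329.7·43.83^(-0.1332) = 329.7·0.60439 = 199.267.
Rounded: 199.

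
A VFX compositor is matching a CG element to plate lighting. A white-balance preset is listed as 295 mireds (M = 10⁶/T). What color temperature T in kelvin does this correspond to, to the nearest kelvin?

3390 K

T = 10⁶ / 295 = 3389.83 K → 3390 K.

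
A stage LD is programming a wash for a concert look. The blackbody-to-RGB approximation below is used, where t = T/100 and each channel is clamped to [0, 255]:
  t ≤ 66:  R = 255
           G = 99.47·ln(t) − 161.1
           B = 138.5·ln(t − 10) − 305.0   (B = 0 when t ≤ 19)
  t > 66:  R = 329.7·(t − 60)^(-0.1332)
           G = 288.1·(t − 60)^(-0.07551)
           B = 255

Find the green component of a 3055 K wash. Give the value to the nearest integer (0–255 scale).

t = 3055/100 = 30.55; the t ≤ 66 branch applies.
G = 99.47·ln 30.55 − 161.1 = 99.47·3.4194 − 161.1 = 179.024.
Rounded: 179.

179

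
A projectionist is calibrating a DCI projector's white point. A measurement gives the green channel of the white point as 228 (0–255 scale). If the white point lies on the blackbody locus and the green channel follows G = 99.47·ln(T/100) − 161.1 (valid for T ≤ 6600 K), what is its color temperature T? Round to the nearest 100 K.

ln t = (228 + 161.1) / 99.47 = 3.9117.
t = e^3.9117 = 49.985.
T = 100·t = 4999 K → 5000 K to the nearest 100 K.

5000 K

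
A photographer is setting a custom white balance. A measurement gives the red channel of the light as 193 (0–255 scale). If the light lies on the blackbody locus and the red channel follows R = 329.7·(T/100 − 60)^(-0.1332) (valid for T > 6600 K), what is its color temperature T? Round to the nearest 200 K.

(t − 60)^(-0.1332) = 193/329.7 = 0.58538.
t − 60 = 0.58538^(1/-0.1332) = 0.58538^(-7.508) = 55.713, so t = 115.713.
T = 100·t = 11571 K → 11600 K to the nearest 200 K.

11600 K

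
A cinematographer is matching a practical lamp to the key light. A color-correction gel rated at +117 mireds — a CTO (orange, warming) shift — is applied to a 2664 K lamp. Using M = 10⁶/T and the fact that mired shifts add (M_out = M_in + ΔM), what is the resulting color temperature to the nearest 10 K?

M_in = 10⁶/2664 = 375.38 mireds.
M_out = 375.38 + (+117) = 492.38 mireds.
T_out = 10⁶/492.38 = 2031.0 K → 2030 K.

2030 K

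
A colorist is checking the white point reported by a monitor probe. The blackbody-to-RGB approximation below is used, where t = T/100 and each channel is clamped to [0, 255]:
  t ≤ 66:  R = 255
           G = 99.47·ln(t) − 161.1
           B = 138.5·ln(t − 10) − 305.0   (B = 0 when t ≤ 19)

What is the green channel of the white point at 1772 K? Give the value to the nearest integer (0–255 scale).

125

t = 1772/100 = 17.72; the t ≤ 66 branch applies.
G = 99.47·ln 17.72 − 161.1 = 99.47·2.8747 − 161.1 = 124.846.
Rounded: 125.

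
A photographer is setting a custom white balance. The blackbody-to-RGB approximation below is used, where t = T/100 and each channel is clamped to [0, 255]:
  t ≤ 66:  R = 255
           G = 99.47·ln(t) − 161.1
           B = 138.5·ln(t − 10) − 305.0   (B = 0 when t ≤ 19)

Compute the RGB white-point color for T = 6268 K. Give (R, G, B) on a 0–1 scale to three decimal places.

t = 6268/100 = 62.68; the t ≤ 66 branch applies.
R = 255 by definition for t ≤ 66.
G = 99.47·ln 62.68 − 161.1 = 99.47·4.1380 − 161.1 = 250.511.
B = 138.5·ln(62.68 − 10) − 305.0 = 138.5·ln 52.68 − 305.0 = 138.5·3.9642 − 305.0 = 244.047.
Dividing each by 255: (1.0000, 0.9824, 0.9570) → (1.000, 0.982, 0.957).

(1.000, 0.982, 0.957)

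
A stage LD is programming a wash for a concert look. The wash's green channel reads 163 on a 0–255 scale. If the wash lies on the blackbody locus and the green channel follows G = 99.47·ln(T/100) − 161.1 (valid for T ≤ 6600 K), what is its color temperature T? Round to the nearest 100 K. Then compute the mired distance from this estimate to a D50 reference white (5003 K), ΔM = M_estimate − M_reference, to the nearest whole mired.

+185 mireds

ln t = (163 + 161.1) / 99.47 = 3.2583.
t = e^3.2583 = 26.004.
T = 100·t = 2600 K → 2600 K to the nearest 100 K.
M_estimate = 10⁶/2600 = 384.62; M_reference = 10⁶/5003 = 199.88.
ΔM = 384.62 − 199.88 = 184.74 → +185 mireds.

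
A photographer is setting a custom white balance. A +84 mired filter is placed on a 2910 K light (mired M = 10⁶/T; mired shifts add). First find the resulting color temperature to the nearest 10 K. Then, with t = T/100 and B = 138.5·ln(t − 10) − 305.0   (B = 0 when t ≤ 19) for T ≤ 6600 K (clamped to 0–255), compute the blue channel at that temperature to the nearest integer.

54

M_in = 10⁶/2910 = 343.64; M_out = 343.64 + (+84) = 427.64.
T_out = 10⁶/427.64 = 2338.4 K → 2340 K; t = 23.4.
B = 138.5·ln(23.4 − 10) − 305.0 = 138.5·ln 13.4 − 305.0 = 138.5·2.5953 − 305.0 = 54.443.
Rounded: 54.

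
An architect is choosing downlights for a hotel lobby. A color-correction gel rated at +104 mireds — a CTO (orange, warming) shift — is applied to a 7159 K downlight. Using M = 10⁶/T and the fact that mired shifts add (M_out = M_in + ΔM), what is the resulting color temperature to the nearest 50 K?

M_in = 10⁶/7159 = 139.68 mireds.
M_out = 139.68 + (+104) = 243.68 mireds.
T_out = 10⁶/243.68 = 4103.7 K → 4100 K.

4100 K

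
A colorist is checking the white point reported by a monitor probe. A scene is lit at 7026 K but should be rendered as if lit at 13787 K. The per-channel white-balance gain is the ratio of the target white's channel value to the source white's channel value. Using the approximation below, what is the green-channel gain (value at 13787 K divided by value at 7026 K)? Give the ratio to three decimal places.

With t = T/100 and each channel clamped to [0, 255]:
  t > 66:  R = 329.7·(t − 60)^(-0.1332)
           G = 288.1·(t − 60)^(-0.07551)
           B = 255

0.858

At 7026 K (t = 70.26):
  G = 288.1·(70.26 − 60)^(-0.07551) = 288.1·10.26^(-0.07551) = 288.1·0.83878 = 241.653.
At 13787 K (t = 137.87):
  G = 288.1·(137.87 − 60)^(-0.07551) = 288.1·77.87^(-0.07551) = 288.1·0.71975 = 207.360.
Gain = 207.360 / 241.653 = 0.8581 → 0.858.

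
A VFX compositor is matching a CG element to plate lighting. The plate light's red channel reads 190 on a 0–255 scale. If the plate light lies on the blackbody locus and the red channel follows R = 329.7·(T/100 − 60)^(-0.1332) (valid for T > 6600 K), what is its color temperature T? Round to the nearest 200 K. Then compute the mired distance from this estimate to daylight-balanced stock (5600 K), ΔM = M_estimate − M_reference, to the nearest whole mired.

-97 mireds

(t − 60)^(-0.1332) = 190/329.7 = 0.57628.
t − 60 = 0.57628^(1/-0.1332) = 0.57628^(-7.508) = 62.667, so t = 122.667.
T = 100·t = 12267 K → 12200 K to the nearest 200 K.
M_estimate = 10⁶/12200 = 81.97; M_reference = 10⁶/5600 = 178.57.
ΔM = 81.97 − 178.57 = -96.60 → -97 mireds.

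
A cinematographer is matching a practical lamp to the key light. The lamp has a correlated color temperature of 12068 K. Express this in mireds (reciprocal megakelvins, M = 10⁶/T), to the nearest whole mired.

83 mireds

M = 10⁶ / 12068 = 82.864 → 83 mireds.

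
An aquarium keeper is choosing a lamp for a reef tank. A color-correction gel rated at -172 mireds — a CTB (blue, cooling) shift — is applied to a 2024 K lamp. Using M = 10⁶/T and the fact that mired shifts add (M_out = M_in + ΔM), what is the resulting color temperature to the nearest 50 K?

3100 K

M_in = 10⁶/2024 = 494.07 mireds.
M_out = 494.07 + (-172) = 322.07 mireds.
T_out = 10⁶/322.07 = 3104.9 K → 3100 K.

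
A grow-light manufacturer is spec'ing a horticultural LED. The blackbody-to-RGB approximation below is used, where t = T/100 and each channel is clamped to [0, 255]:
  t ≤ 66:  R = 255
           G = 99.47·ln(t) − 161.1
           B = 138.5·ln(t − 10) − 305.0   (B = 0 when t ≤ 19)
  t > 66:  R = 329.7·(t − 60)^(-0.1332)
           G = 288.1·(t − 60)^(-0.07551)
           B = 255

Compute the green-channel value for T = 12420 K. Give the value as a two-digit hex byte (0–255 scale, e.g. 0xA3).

0xD2

t = 12420/100 = 124.2; the t > 66 branch applies.
G = 288.1·(124.2 − 60)^(-0.07551) = 288.1·64.2^(-0.07551) = 288.1·0.73032 = 210.405.
Rounded: 210; in hex, 0xD2.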